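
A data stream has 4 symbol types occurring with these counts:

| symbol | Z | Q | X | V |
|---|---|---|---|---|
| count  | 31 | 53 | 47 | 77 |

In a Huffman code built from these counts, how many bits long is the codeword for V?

Repeatedly merge the two smallest:
combine Z(31), X(47) → 78
combine Q(53), V(77) → 130
combine 78, 130 → 208
V sits 2 levels below the root, so its codeword is 2 bits.

2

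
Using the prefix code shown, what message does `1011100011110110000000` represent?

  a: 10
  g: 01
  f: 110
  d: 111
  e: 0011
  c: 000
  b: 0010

adcdafcc

Read left to right; each codeword is recognised as soon as it completes (prefix code):
  10→a | 111→d | 000→c | 111→d | 10→a | 110→f | 000→c | 000→c
Decoded message: adcdafcc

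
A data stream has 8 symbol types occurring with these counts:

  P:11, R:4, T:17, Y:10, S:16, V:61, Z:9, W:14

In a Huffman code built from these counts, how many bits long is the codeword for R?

5

Huffman merges, smallest pair first:
combine R(4), Z(9) → 13
combine Y(10), P(11) → 21
combine 13, W(14) → 27
combine S(16), T(17) → 33
combine 21, 27 → 48
combine 33, 48 → 81
combine V(61), 81 → 142
R's leaf is at depth 5, giving a 5-bit codeword.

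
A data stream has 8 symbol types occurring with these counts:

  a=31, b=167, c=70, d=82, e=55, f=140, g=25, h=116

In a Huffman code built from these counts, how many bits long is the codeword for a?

Repeatedly merge the two smallest:
merge g(25) and a(31): 56
merge e(55) and 56: 111
merge c(70) and d(82): 152
merge 111 and h(116): 227
merge f(140) and 152: 292
merge b(167) and 227: 394
merge 292 and 394: 686
a's leaf is at depth 5, giving a 5-bit codeword.

5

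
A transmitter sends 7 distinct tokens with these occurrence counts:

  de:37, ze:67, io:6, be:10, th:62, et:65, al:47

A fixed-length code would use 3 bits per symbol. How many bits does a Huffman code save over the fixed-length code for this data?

125

Fixed-length: 3 bits × 294 symbols = 882 bits.
Huffman merges:
combine io(6), be(10) → 16
combine 16, de(37) → 53
combine al(47), 53 → 100
combine th(62), et(65) → 127
combine ze(67), 100 → 167
combine 127, 167 → 294
Huffman total = 16 + 53 + 100 + 127 + 167 + 294 = 757 bits.
Saving = 882 − 757 = 125 bits.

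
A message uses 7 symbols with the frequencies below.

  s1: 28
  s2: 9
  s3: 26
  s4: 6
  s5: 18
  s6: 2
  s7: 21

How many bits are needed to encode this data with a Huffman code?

280

Greedily combine the two least-frequent nodes:
merge s6(2) and s4(6): 8
merge 8 and s2(9): 17
merge 17 and s5(18): 35
merge s7(21) and s3(26): 47
merge s1(28) and 35: 63
merge 47 and 63: 110
Total encoded bits = sum of merged weights = 8 + 17 + 35 + 47 + 63 + 110 = 280.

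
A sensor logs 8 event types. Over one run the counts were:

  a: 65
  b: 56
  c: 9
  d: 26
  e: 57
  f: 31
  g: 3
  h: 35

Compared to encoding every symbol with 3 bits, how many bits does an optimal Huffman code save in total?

72

Fixed-length: 3 bits × 282 symbols = 846 bits.
Huffman merges:
merge g(3) and c(9): 12
merge 12 and d(26): 38
merge f(31) and h(35): 66
merge 38 and b(56): 94
merge e(57) and a(65): 122
merge 66 and 94: 160
merge 122 and 160: 282
Huffman total = 12 + 38 + 66 + 94 + 122 + 160 + 282 = 774 bits.
Saving = 846 − 774 = 72 bits.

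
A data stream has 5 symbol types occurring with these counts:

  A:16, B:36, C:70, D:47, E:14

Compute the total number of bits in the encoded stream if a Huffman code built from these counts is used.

Greedily combine the two least-frequent nodes:
combine E(14), A(16) → 30
combine 30, B(36) → 66
combine D(47), 66 → 113
combine C(70), 113 → 183
Total encoded bits = sum of merged weights = 30 + 66 + 113 + 183 = 392.

392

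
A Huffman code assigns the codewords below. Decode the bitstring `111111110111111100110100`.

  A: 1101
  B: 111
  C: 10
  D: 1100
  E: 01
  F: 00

BBABBFAF

Read left to right; each codeword is recognised as soon as it completes (prefix code):
  111→B | 111→B | 1101→A | 111→B | 111→B | 00→F | 1101→A | 00→F
Decoded message: BBABBFAF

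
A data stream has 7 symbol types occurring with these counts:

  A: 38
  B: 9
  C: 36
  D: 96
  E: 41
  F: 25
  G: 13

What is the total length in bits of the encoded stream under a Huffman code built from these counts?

Build the Huffman tree bottom-up:
B(9) + G(13) → 22
22 + F(25) → 47
C(36) + A(38) → 74
E(41) + 47 → 88
74 + 88 → 162
D(96) + 162 → 258
Each symbol's bit-cost is frequency × depth; summing gives 651 bits (equivalently 22 + 47 + 74 + 88 + 162 + 258).

651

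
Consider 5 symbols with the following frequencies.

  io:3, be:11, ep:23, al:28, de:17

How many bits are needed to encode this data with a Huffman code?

Merge the two smallest weights repeatedly:
merge io(3) and be(11): 14
merge 14 and de(17): 31
merge ep(23) and al(28): 51
merge 31 and 51: 82
Total encoded bits = sum of merged weights = 14 + 31 + 51 + 82 = 178.

178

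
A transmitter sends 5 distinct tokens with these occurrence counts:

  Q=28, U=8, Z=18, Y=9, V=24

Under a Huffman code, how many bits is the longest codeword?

3

Merge the two lowest-weight nodes at each step:
U(8) + Y(9) → 17
17 + Z(18) → 35
V(24) + Q(28) → 52
35 + 52 → 87
The rarest symbols sit at the bottom; the longest codeword is 3 bits.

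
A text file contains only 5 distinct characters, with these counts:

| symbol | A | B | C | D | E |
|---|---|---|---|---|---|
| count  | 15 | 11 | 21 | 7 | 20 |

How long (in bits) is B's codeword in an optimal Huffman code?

3

Repeatedly merge the two smallest:
merge D(7) and B(11): 18
merge A(15) and 18: 33
merge E(20) and C(21): 41
merge 33 and 41: 74
The subtree containing B is merged 3 times, so code length = 3.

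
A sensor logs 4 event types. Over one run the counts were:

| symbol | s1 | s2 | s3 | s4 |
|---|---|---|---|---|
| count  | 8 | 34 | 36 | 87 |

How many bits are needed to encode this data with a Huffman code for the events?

285

Greedily combine the two least-frequent nodes:
combine s1(8), s2(34) → 42
combine s3(36), 42 → 78
combine 78, s4(87) → 165
Each symbol's bit-cost is frequency × depth; summing gives 285 bits (equivalently 42 + 78 + 165).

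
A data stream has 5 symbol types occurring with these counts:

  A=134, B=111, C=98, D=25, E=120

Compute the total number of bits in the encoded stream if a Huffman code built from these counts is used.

1099

Greedily combine the two least-frequent nodes:
D(25) + C(98) → 123
B(111) + E(120) → 231
123 + A(134) → 257
231 + 257 → 488
The encoded length is the sum of every internal node's weight: 123 + 231 + 257 + 488 = 1099 bits.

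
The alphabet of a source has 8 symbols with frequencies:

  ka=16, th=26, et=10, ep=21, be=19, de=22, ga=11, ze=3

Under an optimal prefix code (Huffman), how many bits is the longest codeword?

4

Merge the two lowest-weight nodes at each step:
ze(3) + et(10) → 13
ga(11) + 13 → 24
ka(16) + be(19) → 35
ep(21) + de(22) → 43
24 + th(26) → 50
35 + 43 → 78
50 + 78 → 128
Maximum depth reached is 4.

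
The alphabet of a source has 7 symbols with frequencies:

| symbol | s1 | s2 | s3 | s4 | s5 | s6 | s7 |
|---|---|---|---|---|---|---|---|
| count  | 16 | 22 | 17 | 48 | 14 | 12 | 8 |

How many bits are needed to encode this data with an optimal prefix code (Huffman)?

Build the Huffman tree bottom-up:
s7(8) + s6(12) → 20
s5(14) + s1(16) → 30
s3(17) + 20 → 37
s2(22) + 30 → 52
37 + s4(48) → 85
52 + 85 → 137
Total encoded bits = sum of merged weights = 20 + 30 + 37 + 52 + 85 + 137 = 361.

361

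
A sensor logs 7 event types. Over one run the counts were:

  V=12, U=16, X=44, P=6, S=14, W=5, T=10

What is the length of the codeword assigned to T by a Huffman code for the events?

4

Huffman merges, smallest pair first:
merge W(5) and P(6): 11
merge T(10) and 11: 21
merge V(12) and S(14): 26
merge U(16) and 21: 37
merge 26 and 37: 63
merge X(44) and 63: 107
T's leaf is at depth 4, giving a 4-bit codeword.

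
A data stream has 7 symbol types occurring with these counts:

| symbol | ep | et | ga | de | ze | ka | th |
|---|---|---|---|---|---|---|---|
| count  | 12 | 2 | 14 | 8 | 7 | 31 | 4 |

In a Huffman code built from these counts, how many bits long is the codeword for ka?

1

Repeatedly merge the two smallest:
merge et(2) and th(4): 6
merge 6 and ze(7): 13
merge de(8) and ep(12): 20
merge 13 and ga(14): 27
merge 20 and 27: 47
merge ka(31) and 47: 78
ka is merged only at the final step, so code length = 1.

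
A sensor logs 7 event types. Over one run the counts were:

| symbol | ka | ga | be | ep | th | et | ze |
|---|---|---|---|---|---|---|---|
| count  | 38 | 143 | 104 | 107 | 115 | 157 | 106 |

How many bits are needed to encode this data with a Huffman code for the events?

Build the Huffman tree bottom-up:
ka(38) + be(104) → 142
ze(106) + ep(107) → 213
th(115) + 142 → 257
ga(143) + et(157) → 300
213 + 257 → 470
300 + 470 → 770
Total encoded bits = sum of merged weights = 142 + 213 + 257 + 300 + 470 + 770 = 2152.

2152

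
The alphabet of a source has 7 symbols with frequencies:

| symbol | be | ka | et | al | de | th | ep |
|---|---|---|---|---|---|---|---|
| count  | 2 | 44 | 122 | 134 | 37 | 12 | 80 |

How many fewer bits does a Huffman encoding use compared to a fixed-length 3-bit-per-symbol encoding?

271

Fixed-length: 3 bits × 431 symbols = 1293 bits.
Huffman merges:
combine be(2), th(12) → 14
combine 14, de(37) → 51
combine ka(44), 51 → 95
combine ep(80), 95 → 175
combine et(122), al(134) → 256
combine 175, 256 → 431
Huffman total = 14 + 51 + 95 + 175 + 256 + 431 = 1022 bits.
Saving = 1293 − 1022 = 271 bits.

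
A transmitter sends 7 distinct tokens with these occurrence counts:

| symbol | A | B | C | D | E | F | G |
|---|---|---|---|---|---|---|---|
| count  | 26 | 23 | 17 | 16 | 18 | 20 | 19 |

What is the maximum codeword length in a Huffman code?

3

Merge the two lowest-weight nodes at each step:
combine D(16), C(17) → 33
combine E(18), G(19) → 37
combine F(20), B(23) → 43
combine A(26), 33 → 59
combine 37, 43 → 80
combine 59, 80 → 139
The first pair merged (D, C) ends up deepest, at depth 3.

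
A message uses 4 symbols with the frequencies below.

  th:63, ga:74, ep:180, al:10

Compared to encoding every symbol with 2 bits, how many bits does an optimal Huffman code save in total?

Fixed-length: 2 bits × 327 symbols = 654 bits.
Huffman merges:
combine al(10), th(63) → 73
combine 73, ga(74) → 147
combine 147, ep(180) → 327
Huffman total = 73 + 147 + 327 = 547 bits.
Saving = 654 − 547 = 107 bits.

107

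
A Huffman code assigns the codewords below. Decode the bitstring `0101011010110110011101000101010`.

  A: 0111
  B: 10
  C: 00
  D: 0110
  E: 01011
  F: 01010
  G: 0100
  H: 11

Read left to right; each codeword is recognised as soon as it completes (prefix code):
  01010→F | 11→H | 01011→E | 0110→D | 0111→A | 0100→G | 01010→F | 10→B
Decoded message: FHEDAGFB

FHEDAGFB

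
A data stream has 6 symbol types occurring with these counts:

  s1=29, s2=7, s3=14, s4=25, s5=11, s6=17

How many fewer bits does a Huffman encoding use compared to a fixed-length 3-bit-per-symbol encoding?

Fixed-length: 3 bits × 103 symbols = 309 bits.
Huffman merges:
merge s2(7) and s5(11): 18
merge s3(14) and s6(17): 31
merge 18 and s4(25): 43
merge s1(29) and 31: 60
merge 43 and 60: 103
Huffman total = 18 + 31 + 43 + 60 + 103 = 255 bits.
Saving = 309 − 255 = 54 bits.

54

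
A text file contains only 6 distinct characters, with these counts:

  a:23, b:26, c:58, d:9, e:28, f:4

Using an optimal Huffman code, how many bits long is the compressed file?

Merge the two smallest weights repeatedly:
f(4) + d(9) → 13
13 + a(23) → 36
b(26) + e(28) → 54
36 + 54 → 90
c(58) + 90 → 148
The encoded length is the sum of every internal node's weight: 13 + 36 + 54 + 90 + 148 = 341 bits.

341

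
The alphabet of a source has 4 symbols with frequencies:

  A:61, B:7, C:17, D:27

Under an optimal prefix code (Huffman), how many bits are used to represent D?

2

Build the tree from the bottom:
B(7) + C(17) → 24
24 + D(27) → 51
51 + A(61) → 112
D sits 2 levels below the root, so its codeword is 2 bits.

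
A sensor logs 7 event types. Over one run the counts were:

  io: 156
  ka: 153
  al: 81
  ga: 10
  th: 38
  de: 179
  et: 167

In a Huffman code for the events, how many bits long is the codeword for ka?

Repeatedly merge the two smallest:
combine ga(10), th(38) → 48
combine 48, al(81) → 129
combine 129, ka(153) → 282
combine io(156), et(167) → 323
combine de(179), 282 → 461
combine 323, 461 → 784
The subtree containing ka is merged 3 times, so code length = 3.

3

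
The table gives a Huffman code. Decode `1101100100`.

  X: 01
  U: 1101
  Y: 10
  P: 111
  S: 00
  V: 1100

Read left to right; each codeword is recognised as soon as it completes (prefix code):
  1101→U | 10→Y | 01→X | 00→S
Decoded message: UYXS

UYXS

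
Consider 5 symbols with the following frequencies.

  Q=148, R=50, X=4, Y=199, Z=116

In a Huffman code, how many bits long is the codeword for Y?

1

Repeatedly merge the two smallest:
X(4) + R(50) → 54
54 + Z(116) → 170
Q(148) + 170 → 318
Y(199) + 318 → 517
Y is merged only at the final step, so code length = 1.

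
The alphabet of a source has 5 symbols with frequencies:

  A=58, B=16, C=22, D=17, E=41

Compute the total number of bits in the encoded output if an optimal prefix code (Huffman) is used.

Build the Huffman tree bottom-up:
merge B(16) and D(17): 33
merge C(22) and 33: 55
merge E(41) and 55: 96
merge A(58) and 96: 154
Total encoded bits = sum of merged weights = 33 + 55 + 96 + 154 = 338.

338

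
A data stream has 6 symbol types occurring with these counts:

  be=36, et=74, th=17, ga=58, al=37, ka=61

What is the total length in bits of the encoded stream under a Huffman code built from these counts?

Greedily combine the two least-frequent nodes:
combine th(17), be(36) → 53
combine al(37), 53 → 90
combine ga(58), ka(61) → 119
combine et(74), 90 → 164
combine 119, 164 → 283
Each symbol's bit-cost is frequency × depth; summing gives 709 bits (equivalently 53 + 90 + 119 + 164 + 283).

709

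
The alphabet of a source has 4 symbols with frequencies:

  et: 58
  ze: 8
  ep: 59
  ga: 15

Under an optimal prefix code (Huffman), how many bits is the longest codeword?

Merge the two lowest-weight nodes at each step:
merge ze(8) and ga(15): 23
merge 23 and et(58): 81
merge ep(59) and 81: 140
The first pair merged (ze, ga) ends up deepest, at depth 3.

3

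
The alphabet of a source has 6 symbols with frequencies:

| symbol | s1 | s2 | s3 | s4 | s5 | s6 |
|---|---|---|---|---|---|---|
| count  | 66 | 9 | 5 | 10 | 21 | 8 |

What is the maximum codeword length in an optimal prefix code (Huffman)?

Merge the two lowest-weight nodes at each step:
combine s3(5), s6(8) → 13
combine s2(9), s4(10) → 19
combine 13, 19 → 32
combine s5(21), 32 → 53
combine 53, s1(66) → 119
Maximum depth reached is 4.

4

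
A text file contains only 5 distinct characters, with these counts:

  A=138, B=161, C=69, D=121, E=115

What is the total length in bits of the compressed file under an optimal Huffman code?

1392

Merge the two smallest weights repeatedly:
merge C(69) and E(115): 184
merge D(121) and A(138): 259
merge B(161) and 184: 345
merge 259 and 345: 604
The encoded length is the sum of every internal node's weight: 184 + 259 + 345 + 604 = 1392 bits.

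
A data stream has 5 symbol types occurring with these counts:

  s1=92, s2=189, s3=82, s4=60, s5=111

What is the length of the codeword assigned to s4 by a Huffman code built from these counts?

3

Build the tree from the bottom:
combine s4(60), s3(82) → 142
combine s1(92), s5(111) → 203
combine 142, s2(189) → 331
combine 203, 331 → 534
s4 sits 3 levels below the root, so its codeword is 3 bits.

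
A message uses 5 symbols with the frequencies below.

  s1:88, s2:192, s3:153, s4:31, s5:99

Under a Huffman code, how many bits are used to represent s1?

Build the tree from the bottom:
merge s4(31) and s1(88): 119
merge s5(99) and 119: 218
merge s3(153) and s2(192): 345
merge 218 and 345: 563
s1 sits 3 levels below the root, so its codeword is 3 bits.

3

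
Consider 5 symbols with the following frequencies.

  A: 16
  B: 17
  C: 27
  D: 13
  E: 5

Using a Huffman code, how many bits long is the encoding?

174

Build the Huffman tree bottom-up:
merge E(5) and D(13): 18
merge A(16) and B(17): 33
merge 18 and C(27): 45
merge 33 and 45: 78
Total encoded bits = sum of merged weights = 18 + 33 + 45 + 78 = 174.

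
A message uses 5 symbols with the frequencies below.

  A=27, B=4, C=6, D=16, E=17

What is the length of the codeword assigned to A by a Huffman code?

Build the tree from the bottom:
B(4) + C(6) → 10
10 + D(16) → 26
E(17) + 26 → 43
A(27) + 43 → 70
A sits one level below the root: a 1-bit codeword.

1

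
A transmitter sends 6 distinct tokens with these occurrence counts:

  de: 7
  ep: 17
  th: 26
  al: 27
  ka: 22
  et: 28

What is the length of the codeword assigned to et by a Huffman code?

2

Huffman merges, smallest pair first:
merge de(7) and ep(17): 24
merge ka(22) and 24: 46
merge th(26) and al(27): 53
merge et(28) and 46: 74
merge 53 and 74: 127
et's leaf is at depth 2, giving a 2-bit codeword.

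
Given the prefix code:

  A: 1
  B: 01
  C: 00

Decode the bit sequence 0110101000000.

Read left to right; each codeword is recognised as soon as it completes (prefix code):
  01→B | 1→A | 01→B | 01→B | 00→C | 00→C | 00→C
Decoded message: BABBCCC

BABBCCC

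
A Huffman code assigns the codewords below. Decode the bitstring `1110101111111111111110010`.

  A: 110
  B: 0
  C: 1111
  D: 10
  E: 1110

EDCCCEBD

Read left to right; each codeword is recognised as soon as it completes (prefix code):
  1110→E | 10→D | 1111→C | 1111→C | 1111→C | 1110→E | 0→B | 10→D
Decoded message: EDCCCEBD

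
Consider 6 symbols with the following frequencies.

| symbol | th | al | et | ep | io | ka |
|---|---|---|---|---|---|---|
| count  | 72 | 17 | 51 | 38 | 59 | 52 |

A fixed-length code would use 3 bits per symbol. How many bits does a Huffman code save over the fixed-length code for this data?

131

Fixed-length: 3 bits × 289 symbols = 867 bits.
Huffman merges:
combine al(17), ep(38) → 55
combine et(51), ka(52) → 103
combine 55, io(59) → 114
combine th(72), 103 → 175
combine 114, 175 → 289
Huffman total = 55 + 103 + 114 + 175 + 289 = 736 bits.
Saving = 867 − 736 = 131 bits.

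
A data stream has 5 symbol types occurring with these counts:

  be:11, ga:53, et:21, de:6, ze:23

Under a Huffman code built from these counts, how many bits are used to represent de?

Repeatedly merge the two smallest:
de(6) + be(11) → 17
17 + et(21) → 38
ze(23) + 38 → 61
ga(53) + 61 → 114
de sits 4 levels below the root, so its codeword is 4 bits.

4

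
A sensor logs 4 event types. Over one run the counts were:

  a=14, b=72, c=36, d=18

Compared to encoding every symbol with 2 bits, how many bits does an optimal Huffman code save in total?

40

Fixed-length: 2 bits × 140 symbols = 280 bits.
Huffman merges:
a(14) + d(18) → 32
32 + c(36) → 68
68 + b(72) → 140
Huffman total = 32 + 68 + 140 = 240 bits.
Saving = 280 − 240 = 40 bits.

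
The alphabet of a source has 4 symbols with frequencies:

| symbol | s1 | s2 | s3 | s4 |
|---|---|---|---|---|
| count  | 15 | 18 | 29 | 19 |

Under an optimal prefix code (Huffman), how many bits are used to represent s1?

Build the tree from the bottom:
merge s1(15) and s2(18): 33
merge s4(19) and s3(29): 48
merge 33 and 48: 81
s1 sits 2 levels below the root, so its codeword is 2 bits.

2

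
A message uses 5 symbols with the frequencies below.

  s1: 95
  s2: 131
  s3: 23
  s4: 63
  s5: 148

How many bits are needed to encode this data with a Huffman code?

1006

Merge the two smallest weights repeatedly:
s3(23) + s4(63) → 86
86 + s1(95) → 181
s2(131) + s5(148) → 279
181 + 279 → 460
The encoded length is the sum of every internal node's weight: 86 + 181 + 279 + 460 = 1006 bits.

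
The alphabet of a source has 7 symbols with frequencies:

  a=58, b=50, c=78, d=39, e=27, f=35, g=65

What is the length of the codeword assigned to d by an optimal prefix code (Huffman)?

3

Huffman merges, smallest pair first:
e(27) + f(35) → 62
d(39) + b(50) → 89
a(58) + 62 → 120
g(65) + c(78) → 143
89 + 120 → 209
143 + 209 → 352
d sits 3 levels below the root, so its codeword is 3 bits.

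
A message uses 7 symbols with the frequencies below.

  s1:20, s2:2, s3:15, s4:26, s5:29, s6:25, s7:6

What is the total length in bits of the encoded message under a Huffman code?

320

Merge the two smallest weights repeatedly:
s2(2) + s7(6) → 8
8 + s3(15) → 23
s1(20) + 23 → 43
s6(25) + s4(26) → 51
s5(29) + 43 → 72
51 + 72 → 123
Total encoded bits = sum of merged weights = 8 + 23 + 43 + 51 + 72 + 123 = 320.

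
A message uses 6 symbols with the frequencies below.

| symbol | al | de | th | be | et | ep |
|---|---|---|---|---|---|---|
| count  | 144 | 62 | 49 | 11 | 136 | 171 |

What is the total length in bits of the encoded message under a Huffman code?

1328

Greedily combine the two least-frequent nodes:
merge be(11) and th(49): 60
merge 60 and de(62): 122
merge 122 and et(136): 258
merge al(144) and ep(171): 315
merge 258 and 315: 573
Each symbol's bit-cost is frequency × depth; summing gives 1328 bits (equivalently 60 + 122 + 258 + 315 + 573).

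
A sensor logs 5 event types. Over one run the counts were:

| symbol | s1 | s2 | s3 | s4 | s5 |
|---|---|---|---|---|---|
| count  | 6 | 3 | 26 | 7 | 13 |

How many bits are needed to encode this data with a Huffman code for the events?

Merge the two smallest weights repeatedly:
s2(3) + s1(6) → 9
s4(7) + 9 → 16
s5(13) + 16 → 29
s3(26) + 29 → 55
The encoded length is the sum of every internal node's weight: 9 + 16 + 29 + 55 = 109 bits.

109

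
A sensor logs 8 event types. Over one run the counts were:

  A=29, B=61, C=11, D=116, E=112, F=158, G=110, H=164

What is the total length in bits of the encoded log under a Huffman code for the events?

Build the Huffman tree bottom-up:
C(11) + A(29) → 40
40 + B(61) → 101
101 + G(110) → 211
E(112) + D(116) → 228
F(158) + H(164) → 322
211 + 228 → 439
322 + 439 → 761
Total encoded bits = sum of merged weights = 40 + 101 + 211 + 228 + 322 + 439 + 761 = 2102.

2102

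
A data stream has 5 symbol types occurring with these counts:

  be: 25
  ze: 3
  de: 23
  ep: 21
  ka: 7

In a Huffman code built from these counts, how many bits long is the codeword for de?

Repeatedly merge the two smallest:
merge ze(3) and ka(7): 10
merge 10 and ep(21): 31
merge de(23) and be(25): 48
merge 31 and 48: 79
de's leaf is at depth 2, giving a 2-bit codeword.

2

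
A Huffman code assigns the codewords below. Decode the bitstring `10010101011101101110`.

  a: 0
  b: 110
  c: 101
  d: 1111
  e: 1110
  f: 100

fcacbbe

Read left to right; each codeword is recognised as soon as it completes (prefix code):
  100→f | 101→c | 0→a | 101→c | 110→b | 110→b | 1110→e
Decoded message: fcacbbe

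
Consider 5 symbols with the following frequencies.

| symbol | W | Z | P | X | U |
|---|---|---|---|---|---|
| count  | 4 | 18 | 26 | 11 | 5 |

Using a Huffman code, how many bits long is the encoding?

Merge the two smallest weights repeatedly:
W(4) + U(5) → 9
9 + X(11) → 20
Z(18) + 20 → 38
P(26) + 38 → 64
Each symbol's bit-cost is frequency × depth; summing gives 131 bits (equivalently 9 + 20 + 38 + 64).

131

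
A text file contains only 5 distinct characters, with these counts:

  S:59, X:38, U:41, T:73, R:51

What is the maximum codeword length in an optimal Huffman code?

Merge the two lowest-weight nodes at each step:
combine X(38), U(41) → 79
combine R(51), S(59) → 110
combine T(73), 79 → 152
combine 110, 152 → 262
The rarest symbols sit at the bottom; the longest codeword is 3 bits.

3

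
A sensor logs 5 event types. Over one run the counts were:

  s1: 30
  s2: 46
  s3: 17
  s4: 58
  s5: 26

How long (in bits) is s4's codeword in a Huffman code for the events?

Repeatedly merge the two smallest:
s3(17) + s5(26) → 43
s1(30) + 43 → 73
s2(46) + s4(58) → 104
73 + 104 → 177
The subtree containing s4 is merged 2 times, so code length = 2.

2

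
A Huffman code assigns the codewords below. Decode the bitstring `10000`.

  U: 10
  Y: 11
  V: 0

UVVV

Read left to right; each codeword is recognised as soon as it completes (prefix code):
  10→U | 0→V | 0→V | 0→V
Decoded message: UVVV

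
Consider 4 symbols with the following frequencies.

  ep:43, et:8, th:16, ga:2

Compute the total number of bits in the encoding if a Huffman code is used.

105

Build the Huffman tree bottom-up:
combine ga(2), et(8) → 10
combine 10, th(16) → 26
combine 26, ep(43) → 69
Total encoded bits = sum of merged weights = 10 + 26 + 69 = 105.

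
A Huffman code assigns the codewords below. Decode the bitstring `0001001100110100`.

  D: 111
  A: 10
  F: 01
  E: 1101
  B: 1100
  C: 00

CFCBEC

Read left to right; each codeword is recognised as soon as it completes (prefix code):
  00→C | 01→F | 00→C | 1100→B | 1101→E | 00→C
Decoded message: CFCBEC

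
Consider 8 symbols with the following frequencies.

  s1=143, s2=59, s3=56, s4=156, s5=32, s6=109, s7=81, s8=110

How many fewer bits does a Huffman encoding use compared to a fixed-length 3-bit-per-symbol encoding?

Fixed-length: 3 bits × 746 symbols = 2238 bits.
Huffman merges:
combine s5(32), s3(56) → 88
combine s2(59), s7(81) → 140
combine 88, s6(109) → 197
combine s8(110), 140 → 250
combine s1(143), s4(156) → 299
combine 197, 250 → 447
combine 299, 447 → 746
Huffman total = 88 + 140 + 197 + 250 + 299 + 447 + 746 = 2167 bits.
Saving = 2238 − 2167 = 71 bits.

71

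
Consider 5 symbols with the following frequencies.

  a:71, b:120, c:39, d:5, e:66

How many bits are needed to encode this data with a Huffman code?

636

Build the Huffman tree bottom-up:
d(5) + c(39) → 44
44 + e(66) → 110
a(71) + 110 → 181
b(120) + 181 → 301
Each symbol's bit-cost is frequency × depth; summing gives 636 bits (equivalently 44 + 110 + 181 + 301).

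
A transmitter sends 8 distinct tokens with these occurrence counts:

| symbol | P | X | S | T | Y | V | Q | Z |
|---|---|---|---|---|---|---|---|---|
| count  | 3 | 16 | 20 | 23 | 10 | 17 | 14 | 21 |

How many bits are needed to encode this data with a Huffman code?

Greedily combine the two least-frequent nodes:
merge P(3) and Y(10): 13
merge 13 and Q(14): 27
merge X(16) and V(17): 33
merge S(20) and Z(21): 41
merge T(23) and 27: 50
merge 33 and 41: 74
merge 50 and 74: 124
The encoded length is the sum of every internal node's weight: 13 + 27 + 33 + 41 + 50 + 74 + 124 = 362 bits.

362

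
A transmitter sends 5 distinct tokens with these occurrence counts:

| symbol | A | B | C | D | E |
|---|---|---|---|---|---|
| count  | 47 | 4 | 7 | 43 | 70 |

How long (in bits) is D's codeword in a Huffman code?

3

Repeatedly merge the two smallest:
merge B(4) and C(7): 11
merge 11 and D(43): 54
merge A(47) and 54: 101
merge E(70) and 101: 171
The subtree containing D is merged 3 times, so code length = 3.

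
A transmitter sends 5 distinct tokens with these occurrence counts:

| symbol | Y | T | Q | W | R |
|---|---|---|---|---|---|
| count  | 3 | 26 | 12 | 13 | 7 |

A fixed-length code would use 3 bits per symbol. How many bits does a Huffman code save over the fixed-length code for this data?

55

Fixed-length: 3 bits × 61 symbols = 183 bits.
Huffman merges:
combine Y(3), R(7) → 10
combine 10, Q(12) → 22
combine W(13), 22 → 35
combine T(26), 35 → 61
Huffman total = 10 + 22 + 35 + 61 = 128 bits.
Saving = 183 − 128 = 55 bits.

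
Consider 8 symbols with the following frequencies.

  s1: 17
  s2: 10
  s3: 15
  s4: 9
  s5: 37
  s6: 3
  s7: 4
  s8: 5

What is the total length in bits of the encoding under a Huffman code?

264

Build the Huffman tree bottom-up:
s6(3) + s7(4) → 7
s8(5) + 7 → 12
s4(9) + s2(10) → 19
12 + s3(15) → 27
s1(17) + 19 → 36
27 + 36 → 63
s5(37) + 63 → 100
Each symbol's bit-cost is frequency × depth; summing gives 264 bits (equivalently 7 + 12 + 19 + 27 + 36 + 63 + 100).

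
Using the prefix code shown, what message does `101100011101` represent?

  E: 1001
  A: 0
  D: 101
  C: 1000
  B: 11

Read left to right; each codeword is recognised as soon as it completes (prefix code):
  101→D | 1000→C | 11→B | 101→D
Decoded message: DCBD

DCBD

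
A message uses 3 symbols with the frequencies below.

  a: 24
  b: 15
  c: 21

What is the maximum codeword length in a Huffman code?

2

Merge the two lowest-weight nodes at each step:
merge b(15) and c(21): 36
merge a(24) and 36: 60
Maximum depth reached is 2.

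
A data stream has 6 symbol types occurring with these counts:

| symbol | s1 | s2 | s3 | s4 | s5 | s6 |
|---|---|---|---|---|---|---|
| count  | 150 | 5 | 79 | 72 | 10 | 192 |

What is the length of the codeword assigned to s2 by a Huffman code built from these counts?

5

Repeatedly merge the two smallest:
s2(5) + s5(10) → 15
15 + s4(72) → 87
s3(79) + 87 → 166
s1(150) + 166 → 316
s6(192) + 316 → 508
s2's leaf is at depth 5, giving a 5-bit codeword.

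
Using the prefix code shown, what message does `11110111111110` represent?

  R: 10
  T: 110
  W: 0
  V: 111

VRVVT

Read left to right; each codeword is recognised as soon as it completes (prefix code):
  111→V | 10→R | 111→V | 111→V | 110→T
Decoded message: VRVVT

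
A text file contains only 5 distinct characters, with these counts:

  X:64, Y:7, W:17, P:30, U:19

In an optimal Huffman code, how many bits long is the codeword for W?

4

Build the tree from the bottom:
combine Y(7), W(17) → 24
combine U(19), 24 → 43
combine P(30), 43 → 73
combine X(64), 73 → 137
W sits 4 levels below the root, so its codeword is 4 bits.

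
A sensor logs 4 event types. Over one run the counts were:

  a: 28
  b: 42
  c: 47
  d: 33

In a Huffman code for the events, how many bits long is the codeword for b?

Huffman merges, smallest pair first:
a(28) + d(33) → 61
b(42) + c(47) → 89
61 + 89 → 150
The subtree containing b is merged 2 times, so code length = 2.

2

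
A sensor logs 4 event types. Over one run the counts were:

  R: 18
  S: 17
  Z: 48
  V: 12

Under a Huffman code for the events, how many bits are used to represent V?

3

Build the tree from the bottom:
merge V(12) and S(17): 29
merge R(18) and 29: 47
merge 47 and Z(48): 95
The subtree containing V is merged 3 times, so code length = 3.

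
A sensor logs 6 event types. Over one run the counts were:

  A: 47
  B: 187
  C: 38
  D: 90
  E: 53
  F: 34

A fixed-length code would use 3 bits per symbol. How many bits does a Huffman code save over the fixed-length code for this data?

302

Fixed-length: 3 bits × 449 symbols = 1347 bits.
Huffman merges:
merge F(34) and C(38): 72
merge A(47) and E(53): 100
merge 72 and D(90): 162
merge 100 and 162: 262
merge B(187) and 262: 449
Huffman total = 72 + 100 + 162 + 262 + 449 = 1045 bits.
Saving = 1347 − 1045 = 302 bits.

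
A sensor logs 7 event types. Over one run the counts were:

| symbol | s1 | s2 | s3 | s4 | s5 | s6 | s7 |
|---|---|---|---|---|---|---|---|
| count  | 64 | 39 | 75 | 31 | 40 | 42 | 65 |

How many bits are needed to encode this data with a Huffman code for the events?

Build the Huffman tree bottom-up:
merge s4(31) and s2(39): 70
merge s5(40) and s6(42): 82
merge s1(64) and s7(65): 129
merge 70 and s3(75): 145
merge 82 and 129: 211
merge 145 and 211: 356
Each symbol's bit-cost is frequency × depth; summing gives 993 bits (equivalently 70 + 82 + 129 + 145 + 211 + 356).

993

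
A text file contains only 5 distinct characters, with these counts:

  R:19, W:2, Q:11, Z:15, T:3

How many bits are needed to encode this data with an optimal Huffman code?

Merge the two smallest weights repeatedly:
W(2) + T(3) → 5
5 + Q(11) → 16
Z(15) + 16 → 31
R(19) + 31 → 50
Total encoded bits = sum of merged weights = 5 + 16 + 31 + 50 = 102.

102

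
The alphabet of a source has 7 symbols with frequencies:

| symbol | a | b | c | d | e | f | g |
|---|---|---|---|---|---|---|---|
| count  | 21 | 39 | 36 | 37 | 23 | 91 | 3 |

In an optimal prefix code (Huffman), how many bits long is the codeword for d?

Repeatedly merge the two smallest:
g(3) + a(21) → 24
e(23) + 24 → 47
c(36) + d(37) → 73
b(39) + 47 → 86
73 + 86 → 159
f(91) + 159 → 250
The subtree containing d is merged 3 times, so code length = 3.

3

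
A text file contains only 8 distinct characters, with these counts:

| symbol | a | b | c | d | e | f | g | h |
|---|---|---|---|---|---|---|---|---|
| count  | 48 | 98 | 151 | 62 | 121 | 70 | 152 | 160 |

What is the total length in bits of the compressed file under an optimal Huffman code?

Greedily combine the two least-frequent nodes:
merge a(48) and d(62): 110
merge f(70) and b(98): 168
merge 110 and e(121): 231
merge c(151) and g(152): 303
merge h(160) and 168: 328
merge 231 and 303: 534
merge 328 and 534: 862
Total encoded bits = sum of merged weights = 110 + 168 + 231 + 303 + 328 + 534 + 862 = 2536.

2536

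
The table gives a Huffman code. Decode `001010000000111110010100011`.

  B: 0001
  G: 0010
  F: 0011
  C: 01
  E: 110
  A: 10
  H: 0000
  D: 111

GAHFDGAF

Read left to right; each codeword is recognised as soon as it completes (prefix code):
  0010→G | 10→A | 0000→H | 0011→F | 111→D | 0010→G | 10→A | 0011→F
Decoded message: GAHFDGAF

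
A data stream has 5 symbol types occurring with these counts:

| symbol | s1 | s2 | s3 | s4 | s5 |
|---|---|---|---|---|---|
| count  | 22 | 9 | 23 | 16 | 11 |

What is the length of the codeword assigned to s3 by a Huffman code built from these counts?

2

Repeatedly merge the two smallest:
s2(9) + s5(11) → 20
s4(16) + 20 → 36
s1(22) + s3(23) → 45
36 + 45 → 81
s3's leaf is at depth 2, giving a 2-bit codeword.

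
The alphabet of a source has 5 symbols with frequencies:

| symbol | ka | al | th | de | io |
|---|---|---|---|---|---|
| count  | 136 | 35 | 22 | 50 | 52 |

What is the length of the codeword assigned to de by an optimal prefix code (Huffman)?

3

Huffman merges, smallest pair first:
merge th(22) and al(35): 57
merge de(50) and io(52): 102
merge 57 and 102: 159
merge ka(136) and 159: 295
The subtree containing de is merged 3 times, so code length = 3.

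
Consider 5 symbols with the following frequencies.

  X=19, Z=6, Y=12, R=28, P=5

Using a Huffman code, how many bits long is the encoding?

Build the Huffman tree bottom-up:
combine P(5), Z(6) → 11
combine 11, Y(12) → 23
combine X(19), 23 → 42
combine R(28), 42 → 70
The encoded length is the sum of every internal node's weight: 11 + 23 + 42 + 70 = 146 bits.

146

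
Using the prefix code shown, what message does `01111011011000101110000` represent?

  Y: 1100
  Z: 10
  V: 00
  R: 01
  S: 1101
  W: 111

Read left to right; each codeword is recognised as soon as it completes (prefix code):
  01→R | 111→W | 01→R | 10→Z | 1100→Y | 01→R | 01→R | 1100→Y | 00→V
Decoded message: RWRZYRRYV

RWRZYRRYV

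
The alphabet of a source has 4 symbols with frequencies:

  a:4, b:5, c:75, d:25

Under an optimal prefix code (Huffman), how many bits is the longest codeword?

3

Merge the two lowest-weight nodes at each step:
a(4) + b(5) → 9
9 + d(25) → 34
34 + c(75) → 109
The rarest symbols sit at the bottom; the longest codeword is 3 bits.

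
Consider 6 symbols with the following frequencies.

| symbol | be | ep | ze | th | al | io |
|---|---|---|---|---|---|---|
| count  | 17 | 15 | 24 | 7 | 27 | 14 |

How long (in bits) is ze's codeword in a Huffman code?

Repeatedly merge the two smallest:
merge th(7) and io(14): 21
merge ep(15) and be(17): 32
merge 21 and ze(24): 45
merge al(27) and 32: 59
merge 45 and 59: 104
The subtree containing ze is merged 2 times, so code length = 2.

2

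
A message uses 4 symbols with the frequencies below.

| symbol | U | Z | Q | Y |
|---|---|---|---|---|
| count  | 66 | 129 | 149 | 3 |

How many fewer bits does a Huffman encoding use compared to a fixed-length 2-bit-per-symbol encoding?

Fixed-length: 2 bits × 347 symbols = 694 bits.
Huffman merges:
combine Y(3), U(66) → 69
combine 69, Z(129) → 198
combine Q(149), 198 → 347
Huffman total = 69 + 198 + 347 = 614 bits.
Saving = 694 − 614 = 80 bits.

80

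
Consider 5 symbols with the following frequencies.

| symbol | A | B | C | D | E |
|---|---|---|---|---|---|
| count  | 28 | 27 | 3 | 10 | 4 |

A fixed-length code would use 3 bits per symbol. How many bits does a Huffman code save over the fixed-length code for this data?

76

Fixed-length: 3 bits × 72 symbols = 216 bits.
Huffman merges:
merge C(3) and E(4): 7
merge 7 and D(10): 17
merge 17 and B(27): 44
merge A(28) and 44: 72
Huffman total = 7 + 17 + 44 + 72 = 140 bits.
Saving = 216 − 140 = 76 bits.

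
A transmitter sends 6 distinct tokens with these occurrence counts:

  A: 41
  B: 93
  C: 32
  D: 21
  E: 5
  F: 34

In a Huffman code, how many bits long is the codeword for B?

Repeatedly merge the two smallest:
merge E(5) and D(21): 26
merge 26 and C(32): 58
merge F(34) and A(41): 75
merge 58 and 75: 133
merge B(93) and 133: 226
B sits one level below the root: a 1-bit codeword.

1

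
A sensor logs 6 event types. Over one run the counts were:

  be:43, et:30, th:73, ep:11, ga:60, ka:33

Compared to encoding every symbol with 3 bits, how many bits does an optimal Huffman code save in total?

135

Fixed-length: 3 bits × 250 symbols = 750 bits.
Huffman merges:
merge ep(11) and et(30): 41
merge ka(33) and 41: 74
merge be(43) and ga(60): 103
merge th(73) and 74: 147
merge 103 and 147: 250
Huffman total = 41 + 74 + 103 + 147 + 250 = 615 bits.
Saving = 750 − 615 = 135 bits.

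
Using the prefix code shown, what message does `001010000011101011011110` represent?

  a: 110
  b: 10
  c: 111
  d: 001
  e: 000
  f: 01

dfedabacb

Read left to right; each codeword is recognised as soon as it completes (prefix code):
  001→d | 01→f | 000→e | 001→d | 110→a | 10→b | 110→a | 111→c | 10→b
Decoded message: dfedabacb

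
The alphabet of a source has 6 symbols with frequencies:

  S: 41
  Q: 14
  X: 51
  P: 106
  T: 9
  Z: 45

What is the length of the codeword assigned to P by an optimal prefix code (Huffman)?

1

Repeatedly merge the two smallest:
T(9) + Q(14) → 23
23 + S(41) → 64
Z(45) + X(51) → 96
64 + 96 → 160
P(106) + 160 → 266
P sits one level below the root: a 1-bit codeword.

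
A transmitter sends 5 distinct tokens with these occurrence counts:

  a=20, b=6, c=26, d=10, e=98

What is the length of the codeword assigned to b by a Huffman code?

Repeatedly merge the two smallest:
merge b(6) and d(10): 16
merge 16 and a(20): 36
merge c(26) and 36: 62
merge 62 and e(98): 160
b's leaf is at depth 4, giving a 4-bit codeword.

4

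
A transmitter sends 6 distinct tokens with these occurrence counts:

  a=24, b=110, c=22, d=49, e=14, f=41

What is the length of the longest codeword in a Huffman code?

Merge the two lowest-weight nodes at each step:
combine e(14), c(22) → 36
combine a(24), 36 → 60
combine f(41), d(49) → 90
combine 60, 90 → 150
combine b(110), 150 → 260
The first pair merged (e, c) ends up deepest, at depth 4.

4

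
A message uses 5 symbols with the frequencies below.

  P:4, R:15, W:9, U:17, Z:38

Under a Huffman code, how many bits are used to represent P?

4

Repeatedly merge the two smallest:
combine P(4), W(9) → 13
combine 13, R(15) → 28
combine U(17), 28 → 45
combine Z(38), 45 → 83
The subtree containing P is merged 4 times, so code length = 4.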